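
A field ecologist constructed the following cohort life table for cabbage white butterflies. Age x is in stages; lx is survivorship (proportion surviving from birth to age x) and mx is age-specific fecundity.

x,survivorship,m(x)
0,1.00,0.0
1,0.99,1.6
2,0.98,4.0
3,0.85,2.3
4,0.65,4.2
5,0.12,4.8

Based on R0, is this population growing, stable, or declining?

R0 = Σ lx·mx = 0 + 1.584 + 3.92 + 1.955 + 2.73 + 0.576 = 10.765
R0 > 1, so the population is growing.

growing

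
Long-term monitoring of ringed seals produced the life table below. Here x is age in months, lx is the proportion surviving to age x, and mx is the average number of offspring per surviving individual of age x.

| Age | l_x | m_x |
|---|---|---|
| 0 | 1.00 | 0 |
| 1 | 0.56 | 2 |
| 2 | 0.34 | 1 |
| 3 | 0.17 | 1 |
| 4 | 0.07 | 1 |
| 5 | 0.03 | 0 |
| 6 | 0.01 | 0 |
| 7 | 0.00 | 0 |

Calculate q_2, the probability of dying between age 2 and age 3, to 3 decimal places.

0.500

q_2 = (l_2 − l_3) / l_2 = (0.34 − 0.17) / 0.34
     = 0.17 / 0.34 = 0.5 → 0.500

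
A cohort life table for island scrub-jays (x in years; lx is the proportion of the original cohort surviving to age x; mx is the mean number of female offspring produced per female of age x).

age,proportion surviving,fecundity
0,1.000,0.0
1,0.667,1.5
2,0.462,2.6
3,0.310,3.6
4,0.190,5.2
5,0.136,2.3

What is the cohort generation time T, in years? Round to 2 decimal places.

2.66

lx·mx: 0, 1.0005, 1.2012, 1.116, 0.988, 0.3128 → R0 = 4.6185
x·lx·mx: 0, 1.0005, 2.4024, 3.348, 3.952, 1.564 → Σ = 12.2669
T = 12.2669 / 4.6185 = 2.656036… → 2.66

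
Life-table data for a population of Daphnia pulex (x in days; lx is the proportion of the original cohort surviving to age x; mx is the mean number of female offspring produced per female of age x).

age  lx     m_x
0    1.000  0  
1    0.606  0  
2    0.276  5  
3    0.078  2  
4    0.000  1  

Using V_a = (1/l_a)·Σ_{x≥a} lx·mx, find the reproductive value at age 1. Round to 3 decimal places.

2.535

lx·mx for x ≥ 1: 0, 1.38, 0.156, 0 → sum = 1.536
V_1 = 1.536 / l_1 = 1.536 / 0.606 = 2.534653… → 2.535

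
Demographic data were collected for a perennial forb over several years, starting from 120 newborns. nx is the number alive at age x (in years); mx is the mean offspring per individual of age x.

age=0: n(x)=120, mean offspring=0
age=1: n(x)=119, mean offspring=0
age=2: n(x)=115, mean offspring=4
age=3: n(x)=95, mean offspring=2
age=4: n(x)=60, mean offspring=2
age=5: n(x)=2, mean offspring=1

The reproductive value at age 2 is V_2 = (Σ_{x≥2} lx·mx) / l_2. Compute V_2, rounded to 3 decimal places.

6.713

lx = nx/n0 = nx/120: 1, 0.99167…, 0.95833…, 0.79167…, 0.5, 0.01667…
lx·mx for x ≥ 2: 3.833333…, 1.583333…, 1, 0.016667… → sum = 6.433333…
V_2 = 6.433333… / l_2 = 6.433333… / 0.958333… = 6.713043… → 6.713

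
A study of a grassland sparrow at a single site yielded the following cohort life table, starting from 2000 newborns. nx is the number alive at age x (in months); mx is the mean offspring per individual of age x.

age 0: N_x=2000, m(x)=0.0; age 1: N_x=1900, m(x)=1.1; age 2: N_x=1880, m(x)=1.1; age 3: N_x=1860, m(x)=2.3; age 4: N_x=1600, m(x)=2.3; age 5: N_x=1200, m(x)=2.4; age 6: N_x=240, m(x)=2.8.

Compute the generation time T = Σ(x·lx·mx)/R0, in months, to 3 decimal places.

3.332

lx = nx/n0 = nx/2000: 1, 0.95, 0.94, 0.93, 0.8, 0.6, 0.12
lx·mx: 0, 1.045, 1.034, 2.139, 1.84, 1.44, 0.336 → R0 = 7.834
x·lx·mx: 0, 1.045, 2.068, 6.417, 7.36, 7.2, 2.016 → Σ = 26.106
T = 26.106 / 7.834 = 3.332397… → 3.332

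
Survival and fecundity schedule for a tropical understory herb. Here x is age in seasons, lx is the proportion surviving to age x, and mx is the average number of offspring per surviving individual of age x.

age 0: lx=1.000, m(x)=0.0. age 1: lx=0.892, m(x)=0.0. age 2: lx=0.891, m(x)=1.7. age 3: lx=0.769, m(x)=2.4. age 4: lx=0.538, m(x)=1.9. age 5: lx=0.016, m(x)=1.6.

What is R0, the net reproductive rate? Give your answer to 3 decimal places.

4.408

lx·mx by age: 0, 0, 1.5147, 1.8456, 1.0222, 0.0256
R0 = Σ lx·mx = 4.4081 → 4.408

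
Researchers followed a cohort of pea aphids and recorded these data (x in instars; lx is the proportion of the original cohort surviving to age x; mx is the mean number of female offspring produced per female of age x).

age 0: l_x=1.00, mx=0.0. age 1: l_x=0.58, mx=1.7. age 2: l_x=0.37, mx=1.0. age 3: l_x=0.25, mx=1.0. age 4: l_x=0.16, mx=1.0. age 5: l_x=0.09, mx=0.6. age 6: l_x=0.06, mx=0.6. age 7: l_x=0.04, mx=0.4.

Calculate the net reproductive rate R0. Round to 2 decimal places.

lx·mx by age: 0, 0.986, 0.37, 0.25, 0.16, 0.054, 0.036, 0.016
R0 = Σ lx·mx = 1.872 → 1.87

1.87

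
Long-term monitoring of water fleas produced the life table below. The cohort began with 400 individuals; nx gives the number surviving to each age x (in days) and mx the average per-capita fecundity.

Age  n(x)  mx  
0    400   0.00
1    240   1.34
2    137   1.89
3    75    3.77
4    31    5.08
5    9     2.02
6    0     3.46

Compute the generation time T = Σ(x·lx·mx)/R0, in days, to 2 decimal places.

2.32

lx = nx/n0 = nx/400: 1, 0.6, 0.3425, 0.1875, 0.0775, 0.0225, 0
lx·mx: 0, 0.804, 0.647325, 0.706875, 0.3937, 0.04545, 0 → R0 = 2.59735
x·lx·mx: 0, 0.804, 1.29465, 2.120625, 1.5748, 0.22725, 0 → Σ = 6.021325
T = 6.021325 / 2.59735 = 2.318257… → 2.32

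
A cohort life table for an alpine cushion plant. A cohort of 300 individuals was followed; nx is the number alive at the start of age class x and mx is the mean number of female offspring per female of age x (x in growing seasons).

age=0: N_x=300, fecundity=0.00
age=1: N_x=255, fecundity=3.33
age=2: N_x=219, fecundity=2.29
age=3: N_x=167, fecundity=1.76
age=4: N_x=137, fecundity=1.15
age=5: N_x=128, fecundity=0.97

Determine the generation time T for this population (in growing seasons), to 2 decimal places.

lx = nx/n0 = nx/300: 1, 0.85, 0.73, 0.55667…, 0.45667…, 0.42667…
lx·mx: 0, 2.8305, 1.6717, 0.979733…, 0.525167…, 0.413867… → R0 = 6.420967…
x·lx·mx: 0, 2.8305, 3.3434, 2.9392…, 2.100667…, 2.069333… → Σ = 13.2831…
T = 13.2831… / 6.420967… = 2.068707… → 2.07

2.07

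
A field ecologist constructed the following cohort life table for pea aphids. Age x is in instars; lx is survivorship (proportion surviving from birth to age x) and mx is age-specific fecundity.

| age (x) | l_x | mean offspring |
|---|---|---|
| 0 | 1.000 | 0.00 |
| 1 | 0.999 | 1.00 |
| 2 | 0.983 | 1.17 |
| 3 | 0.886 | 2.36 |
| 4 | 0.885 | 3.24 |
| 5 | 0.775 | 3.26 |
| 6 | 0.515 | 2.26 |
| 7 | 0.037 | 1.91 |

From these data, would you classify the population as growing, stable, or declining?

growing

R0 = Σ lx·mx = 0 + 0.999 + 1.15011 + 2.09096 + 2.8674 + 2.5265 + 1.1639 + 0.07067 = 10.86854
R0 > 1, so the population is growing.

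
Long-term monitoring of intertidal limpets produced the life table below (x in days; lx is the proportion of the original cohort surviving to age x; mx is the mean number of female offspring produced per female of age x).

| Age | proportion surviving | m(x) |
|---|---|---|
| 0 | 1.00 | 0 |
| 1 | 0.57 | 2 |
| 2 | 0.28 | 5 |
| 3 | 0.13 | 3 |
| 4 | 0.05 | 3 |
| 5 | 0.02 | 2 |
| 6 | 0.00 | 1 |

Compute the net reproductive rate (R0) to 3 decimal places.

lx·mx by age: 0, 1.14, 1.4, 0.39, 0.15, 0.04, 0
R0 = Σ lx·mx = 3.12 → 3.120

3.120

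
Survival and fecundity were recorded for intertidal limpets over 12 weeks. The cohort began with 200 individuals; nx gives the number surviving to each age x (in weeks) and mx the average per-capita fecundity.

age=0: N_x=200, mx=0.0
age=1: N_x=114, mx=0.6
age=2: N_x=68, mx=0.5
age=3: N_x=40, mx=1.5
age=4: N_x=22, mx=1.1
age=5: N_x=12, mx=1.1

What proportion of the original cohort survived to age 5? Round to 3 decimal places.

0.060

l_5 = n_5/n_0 = 12/200 = 0.06 → 0.060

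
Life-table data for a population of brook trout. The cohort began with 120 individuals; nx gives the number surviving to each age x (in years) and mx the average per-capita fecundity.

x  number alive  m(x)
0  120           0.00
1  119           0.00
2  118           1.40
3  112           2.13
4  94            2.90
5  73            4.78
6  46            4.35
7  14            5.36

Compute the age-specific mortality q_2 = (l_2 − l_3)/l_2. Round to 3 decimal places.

lx = nx/n0 = nx/120: 1, 0.99167…, 0.98333…, 0.93333…, 0.78333…, 0.60833…, 0.38333…, 0.11667…
q_2 = (l_2 − l_3) / l_2 = (0.983333… − 0.933333…) / 0.983333…
     = 0.05… / 0.983333… = 0.050847… → 0.051

0.051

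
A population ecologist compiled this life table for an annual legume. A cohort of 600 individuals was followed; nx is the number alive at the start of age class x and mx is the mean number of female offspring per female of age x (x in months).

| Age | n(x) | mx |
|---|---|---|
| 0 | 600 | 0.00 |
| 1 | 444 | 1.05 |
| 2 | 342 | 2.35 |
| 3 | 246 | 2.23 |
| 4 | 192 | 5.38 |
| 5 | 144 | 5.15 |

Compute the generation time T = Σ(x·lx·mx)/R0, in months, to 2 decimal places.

lx = nx/n0 = nx/600: 1, 0.74, 0.57, 0.41, 0.32, 0.24
lx·mx: 0, 0.777, 1.3395, 0.9143, 1.7216, 1.236 → R0 = 5.9884
x·lx·mx: 0, 0.777, 2.679, 2.7429, 6.8864, 6.18 → Σ = 19.2653
T = 19.2653 / 5.9884 = 3.217103… → 3.22

3.22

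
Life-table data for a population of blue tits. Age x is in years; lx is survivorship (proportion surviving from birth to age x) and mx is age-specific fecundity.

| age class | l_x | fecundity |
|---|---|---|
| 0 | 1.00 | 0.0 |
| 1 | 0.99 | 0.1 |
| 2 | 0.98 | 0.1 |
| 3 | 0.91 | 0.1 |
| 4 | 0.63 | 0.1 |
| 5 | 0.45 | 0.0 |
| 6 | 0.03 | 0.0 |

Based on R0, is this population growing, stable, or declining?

R0 = Σ lx·mx = 0 + 0.099 + 0.098 + 0.091 + 0.063 + 0 + 0 = 0.351
R0 < 1, so the population is declining.

declining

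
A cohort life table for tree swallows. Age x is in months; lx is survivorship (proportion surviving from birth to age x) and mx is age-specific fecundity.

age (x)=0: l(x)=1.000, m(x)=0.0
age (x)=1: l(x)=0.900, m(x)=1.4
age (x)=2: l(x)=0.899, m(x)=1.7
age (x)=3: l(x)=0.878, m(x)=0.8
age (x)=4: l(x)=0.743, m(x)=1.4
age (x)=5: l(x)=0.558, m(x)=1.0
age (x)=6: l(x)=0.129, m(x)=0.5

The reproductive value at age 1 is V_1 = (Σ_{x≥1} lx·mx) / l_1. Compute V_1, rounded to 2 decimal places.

5.73

lx·mx for x ≥ 1: 1.26, 1.5283, 0.7024, 1.0402, 0.558, 0.0645 → sum = 5.1534
V_1 = 5.1534 / l_1 = 5.1534 / 0.9 = 5.726 → 5.73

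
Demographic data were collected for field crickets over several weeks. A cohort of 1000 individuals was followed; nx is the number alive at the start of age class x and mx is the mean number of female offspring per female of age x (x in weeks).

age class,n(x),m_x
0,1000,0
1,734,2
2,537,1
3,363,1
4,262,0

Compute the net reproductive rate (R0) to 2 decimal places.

2.37

lx = nx/n0 = nx/1000: 1, 0.734, 0.537, 0.363, 0.262
lx·mx by age: 0, 1.468, 0.537, 0.363, 0
R0 = Σ lx·mx = 2.368 → 2.37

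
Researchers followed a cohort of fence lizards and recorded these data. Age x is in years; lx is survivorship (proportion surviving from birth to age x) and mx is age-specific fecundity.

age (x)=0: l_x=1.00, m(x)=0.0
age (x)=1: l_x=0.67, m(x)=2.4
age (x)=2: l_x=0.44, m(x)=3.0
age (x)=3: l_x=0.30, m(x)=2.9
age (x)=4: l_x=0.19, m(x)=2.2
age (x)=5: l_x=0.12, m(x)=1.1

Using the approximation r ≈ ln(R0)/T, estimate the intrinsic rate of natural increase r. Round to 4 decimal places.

R0 = Σ lx·mx = 0 + 1.608 + 1.32 + 0.87 + 0.418 + 0.132 = 4.348
Σ x·lx·mx = 9.19; T = 9.19/4.348 = 2.11362…
r ≈ ln(R0)/T = ln(4.348)/2.11362… = 0.695356… → 0.6954

0.6954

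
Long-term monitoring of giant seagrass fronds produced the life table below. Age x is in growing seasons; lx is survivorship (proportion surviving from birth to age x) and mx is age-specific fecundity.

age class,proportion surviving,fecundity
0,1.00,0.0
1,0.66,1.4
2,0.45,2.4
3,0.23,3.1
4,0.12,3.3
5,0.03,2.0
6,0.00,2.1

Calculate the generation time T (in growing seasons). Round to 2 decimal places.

lx·mx: 0, 0.924, 1.08, 0.713, 0.396, 0.06, 0 → R0 = 3.173
x·lx·mx: 0, 0.924, 2.16, 2.139, 1.584, 0.3, 0 → Σ = 7.107
T = 7.107 / 3.173 = 2.239836… → 2.24

2.24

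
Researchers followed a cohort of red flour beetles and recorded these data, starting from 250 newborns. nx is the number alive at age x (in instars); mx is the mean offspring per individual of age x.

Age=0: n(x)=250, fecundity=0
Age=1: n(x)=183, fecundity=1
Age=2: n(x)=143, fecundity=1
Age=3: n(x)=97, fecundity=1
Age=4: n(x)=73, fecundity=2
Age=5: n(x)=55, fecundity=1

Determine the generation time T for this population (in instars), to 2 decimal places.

2.59

lx = nx/n0 = nx/250: 1, 0.732, 0.572, 0.388, 0.292, 0.22
lx·mx: 0, 0.732, 0.572, 0.388, 0.584, 0.22 → R0 = 2.496
x·lx·mx: 0, 0.732, 1.144, 1.164, 2.336, 1.1 → Σ = 6.476
T = 6.476 / 2.496 = 2.594551… → 2.59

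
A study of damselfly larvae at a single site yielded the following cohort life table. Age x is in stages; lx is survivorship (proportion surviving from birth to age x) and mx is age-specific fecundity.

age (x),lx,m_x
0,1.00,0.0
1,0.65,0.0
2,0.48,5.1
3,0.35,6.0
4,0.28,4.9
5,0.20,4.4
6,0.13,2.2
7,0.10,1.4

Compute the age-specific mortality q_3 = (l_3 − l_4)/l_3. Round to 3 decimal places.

q_3 = (l_3 − l_4) / l_3 = (0.35 − 0.28) / 0.35
     = 0.07 / 0.35 = 0.2 → 0.200

0.200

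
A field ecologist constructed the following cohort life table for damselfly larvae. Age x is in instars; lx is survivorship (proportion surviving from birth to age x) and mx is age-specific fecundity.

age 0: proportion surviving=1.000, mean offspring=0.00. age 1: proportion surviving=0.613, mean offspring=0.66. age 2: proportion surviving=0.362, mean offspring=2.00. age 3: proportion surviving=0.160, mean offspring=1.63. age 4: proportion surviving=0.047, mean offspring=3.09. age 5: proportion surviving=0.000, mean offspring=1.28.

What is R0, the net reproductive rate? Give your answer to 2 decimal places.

lx·mx by age: 0, 0.40458, 0.724, 0.2608, 0.14523, 0
R0 = Σ lx·mx = 1.53461 → 1.53

1.53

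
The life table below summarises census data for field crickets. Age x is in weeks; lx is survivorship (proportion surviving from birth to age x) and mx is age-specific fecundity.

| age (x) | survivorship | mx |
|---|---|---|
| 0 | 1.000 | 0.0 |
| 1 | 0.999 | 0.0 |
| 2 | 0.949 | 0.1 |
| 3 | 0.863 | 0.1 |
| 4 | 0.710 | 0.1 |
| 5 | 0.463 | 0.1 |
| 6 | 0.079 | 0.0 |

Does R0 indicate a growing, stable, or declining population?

R0 = Σ lx·mx = 0 + 0 + 0.0949 + 0.0863 + 0.071 + 0.0463 + 0 = 0.2985
R0 < 1, so the population is declining.

declining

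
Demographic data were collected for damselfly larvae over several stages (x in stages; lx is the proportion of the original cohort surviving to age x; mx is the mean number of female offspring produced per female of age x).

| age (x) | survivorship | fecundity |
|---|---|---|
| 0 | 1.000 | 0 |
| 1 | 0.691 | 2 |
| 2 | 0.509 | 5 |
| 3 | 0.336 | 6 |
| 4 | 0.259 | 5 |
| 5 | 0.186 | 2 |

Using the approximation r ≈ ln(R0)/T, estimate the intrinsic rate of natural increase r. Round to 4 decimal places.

R0 = Σ lx·mx = 0 + 1.382 + 2.545 + 2.016 + 1.295 + 0.372 = 7.61
Σ x·lx·mx = 19.56; T = 19.56/7.61 = 2.5703…
r ≈ ln(R0)/T = ln(7.61)/2.5703… = 0.789582… → 0.7896

0.7896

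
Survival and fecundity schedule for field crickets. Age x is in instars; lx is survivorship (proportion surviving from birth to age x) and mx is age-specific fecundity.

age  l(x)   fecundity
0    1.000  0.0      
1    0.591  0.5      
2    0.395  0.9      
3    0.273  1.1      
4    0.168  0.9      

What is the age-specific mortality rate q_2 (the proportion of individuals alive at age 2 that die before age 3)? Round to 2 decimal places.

0.31

q_2 = (l_2 − l_3) / l_2 = (0.395 − 0.273) / 0.395
     = 0.122 / 0.395 = 0.308861… → 0.31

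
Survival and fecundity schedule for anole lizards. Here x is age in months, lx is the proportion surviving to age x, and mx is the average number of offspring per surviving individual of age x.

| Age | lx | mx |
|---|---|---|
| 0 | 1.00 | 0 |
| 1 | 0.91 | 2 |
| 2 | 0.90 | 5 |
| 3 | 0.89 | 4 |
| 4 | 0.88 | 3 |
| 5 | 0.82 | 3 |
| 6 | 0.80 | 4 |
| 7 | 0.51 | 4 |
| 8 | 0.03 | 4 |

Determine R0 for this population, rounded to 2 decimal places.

lx·mx by age: 0, 1.82, 4.5, 3.56, 2.64, 2.46, 3.2, 2.04, 0.12
R0 = Σ lx·mx = 20.34 → 20.34

20.34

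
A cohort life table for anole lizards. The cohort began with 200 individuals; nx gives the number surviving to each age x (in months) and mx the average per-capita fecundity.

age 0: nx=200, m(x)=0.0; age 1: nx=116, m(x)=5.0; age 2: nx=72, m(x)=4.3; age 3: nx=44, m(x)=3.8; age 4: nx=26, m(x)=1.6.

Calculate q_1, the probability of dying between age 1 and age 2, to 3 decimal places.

lx = nx/n0 = nx/200: 1, 0.58, 0.36, 0.22, 0.13
q_1 = (l_1 − l_2) / l_1 = (0.58 − 0.36) / 0.58
     = 0.22 / 0.58 = 0.37931… → 0.379

0.379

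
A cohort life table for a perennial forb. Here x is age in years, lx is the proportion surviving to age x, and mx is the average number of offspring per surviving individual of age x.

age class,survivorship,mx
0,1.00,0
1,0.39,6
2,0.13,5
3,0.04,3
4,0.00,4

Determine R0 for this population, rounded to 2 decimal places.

3.11

lx·mx by age: 0, 2.34, 0.65, 0.12, 0
R0 = Σ lx·mx = 3.11 → 3.11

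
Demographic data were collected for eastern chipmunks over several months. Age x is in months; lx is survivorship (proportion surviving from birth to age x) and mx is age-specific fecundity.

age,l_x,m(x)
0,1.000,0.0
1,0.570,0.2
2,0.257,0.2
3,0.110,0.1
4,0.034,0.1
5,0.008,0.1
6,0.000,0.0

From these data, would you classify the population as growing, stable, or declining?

R0 = Σ lx·mx = 0 + 0.114 + 0.0514 + 0.011 + 0.0034 + 0.0008 + 0 = 0.1806
R0 < 1, so the population is declining.

declining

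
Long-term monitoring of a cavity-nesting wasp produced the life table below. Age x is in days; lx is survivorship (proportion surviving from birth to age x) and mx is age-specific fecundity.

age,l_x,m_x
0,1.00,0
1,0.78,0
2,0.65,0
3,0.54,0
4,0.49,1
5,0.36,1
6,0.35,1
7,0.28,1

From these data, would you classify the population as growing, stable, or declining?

growing

R0 = Σ lx·mx = 0 + 0 + 0 + 0 + 0.49 + 0.36 + 0.35 + 0.28 = 1.48
R0 > 1, so the population is growing.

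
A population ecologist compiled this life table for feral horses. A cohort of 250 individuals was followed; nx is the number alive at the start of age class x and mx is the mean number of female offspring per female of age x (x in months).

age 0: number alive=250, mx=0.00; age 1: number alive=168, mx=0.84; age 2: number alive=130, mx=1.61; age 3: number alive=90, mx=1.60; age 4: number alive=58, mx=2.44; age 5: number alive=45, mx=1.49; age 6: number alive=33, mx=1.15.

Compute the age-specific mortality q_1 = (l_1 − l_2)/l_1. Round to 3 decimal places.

lx = nx/n0 = nx/250: 1, 0.672, 0.52, 0.36, 0.232, 0.18, 0.132
q_1 = (l_1 − l_2) / l_1 = (0.672 − 0.52) / 0.672
     = 0.152 / 0.672 = 0.22619… → 0.226

0.226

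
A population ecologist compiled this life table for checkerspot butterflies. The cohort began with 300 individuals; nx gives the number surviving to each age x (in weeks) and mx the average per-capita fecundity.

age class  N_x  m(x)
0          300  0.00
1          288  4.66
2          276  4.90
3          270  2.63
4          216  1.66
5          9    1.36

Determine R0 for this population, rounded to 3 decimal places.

12.585

lx = nx/n0 = nx/300: 1, 0.96, 0.92, 0.9, 0.72, 0.03
lx·mx by age: 0, 4.4736, 4.508, 2.367, 1.1952, 0.0408
R0 = Σ lx·mx = 12.5846 → 12.585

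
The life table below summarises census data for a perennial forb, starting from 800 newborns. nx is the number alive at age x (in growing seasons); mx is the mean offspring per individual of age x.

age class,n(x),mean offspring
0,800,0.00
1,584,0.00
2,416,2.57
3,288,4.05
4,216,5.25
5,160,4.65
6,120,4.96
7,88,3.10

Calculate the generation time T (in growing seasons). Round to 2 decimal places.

lx = nx/n0 = nx/800: 1, 0.73, 0.52, 0.36, 0.27, 0.2, 0.15, 0.11
lx·mx: 0, 0, 1.3364, 1.458, 1.4175, 0.93, 0.744, 0.341 → R0 = 6.2269
x·lx·mx: 0, 0, 2.6728, 4.374, 5.67, 4.65, 4.464, 2.387 → Σ = 24.2178
T = 24.2178 / 6.2269 = 3.889223… → 3.89

3.89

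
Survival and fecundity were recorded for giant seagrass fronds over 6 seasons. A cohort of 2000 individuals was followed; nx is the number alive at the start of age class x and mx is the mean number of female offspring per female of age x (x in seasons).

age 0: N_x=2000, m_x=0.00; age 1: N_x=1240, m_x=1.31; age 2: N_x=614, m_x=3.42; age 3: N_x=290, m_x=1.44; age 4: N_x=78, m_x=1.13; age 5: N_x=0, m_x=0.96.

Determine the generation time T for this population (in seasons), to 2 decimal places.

1.76

lx = nx/n0 = nx/2000: 1, 0.62, 0.307, 0.145, 0.039, 0
lx·mx: 0, 0.8122, 1.04994, 0.2088, 0.04407, 0 → R0 = 2.11501
x·lx·mx: 0, 0.8122, 2.09988, 0.6264, 0.17628, 0 → Σ = 3.71476
T = 3.71476 / 2.11501 = 1.756379… → 1.76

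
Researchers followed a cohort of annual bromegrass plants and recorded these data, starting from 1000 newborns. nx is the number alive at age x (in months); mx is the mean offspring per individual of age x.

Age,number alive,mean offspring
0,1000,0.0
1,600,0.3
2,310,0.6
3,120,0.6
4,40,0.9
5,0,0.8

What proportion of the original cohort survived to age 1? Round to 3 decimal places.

l_1 = n_1/n_0 = 600/1000 = 0.6 → 0.600

0.600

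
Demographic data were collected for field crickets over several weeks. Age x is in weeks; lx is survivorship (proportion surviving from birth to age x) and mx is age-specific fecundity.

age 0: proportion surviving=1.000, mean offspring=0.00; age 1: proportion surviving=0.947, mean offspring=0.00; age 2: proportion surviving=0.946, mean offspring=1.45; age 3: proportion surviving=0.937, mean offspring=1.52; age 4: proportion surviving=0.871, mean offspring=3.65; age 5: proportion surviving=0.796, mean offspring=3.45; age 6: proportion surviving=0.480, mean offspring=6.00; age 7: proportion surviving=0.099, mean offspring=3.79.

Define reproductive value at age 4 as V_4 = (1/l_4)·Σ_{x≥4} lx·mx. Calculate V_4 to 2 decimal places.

lx·mx for x ≥ 4: 3.17915, 2.7462, 2.88, 0.37521 → sum = 9.18056
V_4 = 9.18056 / l_4 = 9.18056 / 0.871 = 10.540253… → 10.54

10.54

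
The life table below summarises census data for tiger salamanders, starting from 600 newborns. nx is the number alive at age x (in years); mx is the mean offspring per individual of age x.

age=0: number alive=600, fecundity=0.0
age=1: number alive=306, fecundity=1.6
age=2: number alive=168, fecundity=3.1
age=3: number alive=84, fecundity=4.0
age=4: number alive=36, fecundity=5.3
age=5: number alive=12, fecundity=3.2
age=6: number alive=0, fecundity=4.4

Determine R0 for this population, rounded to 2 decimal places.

2.63

lx = nx/n0 = nx/600: 1, 0.51, 0.28, 0.14, 0.06, 0.02, 0
lx·mx by age: 0, 0.816, 0.868, 0.56, 0.318, 0.064, 0
R0 = Σ lx·mx = 2.626 → 2.63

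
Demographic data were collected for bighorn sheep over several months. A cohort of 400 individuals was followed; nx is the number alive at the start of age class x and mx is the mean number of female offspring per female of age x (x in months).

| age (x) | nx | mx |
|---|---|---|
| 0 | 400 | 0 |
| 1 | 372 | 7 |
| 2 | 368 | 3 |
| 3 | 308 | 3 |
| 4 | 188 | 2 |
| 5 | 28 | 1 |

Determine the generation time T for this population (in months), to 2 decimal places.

lx = nx/n0 = nx/400: 1, 0.93, 0.92, 0.77, 0.47, 0.07
lx·mx: 0, 6.51, 2.76, 2.31, 0.94, 0.07 → R0 = 12.59
x·lx·mx: 0, 6.51, 5.52, 6.93, 3.76, 0.35 → Σ = 23.07
T = 23.07 / 12.59 = 1.832407… → 1.83

1.83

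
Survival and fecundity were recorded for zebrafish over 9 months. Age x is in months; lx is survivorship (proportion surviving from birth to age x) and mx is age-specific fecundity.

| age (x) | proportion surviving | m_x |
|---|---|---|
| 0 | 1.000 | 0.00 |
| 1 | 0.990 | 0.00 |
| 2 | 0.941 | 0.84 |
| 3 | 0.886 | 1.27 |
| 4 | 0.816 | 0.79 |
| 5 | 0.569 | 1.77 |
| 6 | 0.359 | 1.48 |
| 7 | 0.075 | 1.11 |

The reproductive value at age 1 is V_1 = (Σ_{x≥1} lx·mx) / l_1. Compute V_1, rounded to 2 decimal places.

lx·mx for x ≥ 1: 0, 0.79044, 1.12522, 0.64464, 1.00713, 0.53132, 0.08325 → sum = 4.182
V_1 = 4.182 / l_1 = 4.182 / 0.99 = 4.224242… → 4.22

4.22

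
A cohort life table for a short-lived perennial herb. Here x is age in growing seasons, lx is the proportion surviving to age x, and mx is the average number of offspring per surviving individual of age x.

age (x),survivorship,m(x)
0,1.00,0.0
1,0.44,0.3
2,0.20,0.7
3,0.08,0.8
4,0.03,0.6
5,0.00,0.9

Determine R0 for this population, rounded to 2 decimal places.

0.35

lx·mx by age: 0, 0.132, 0.14, 0.064, 0.018, 0
R0 = Σ lx·mx = 0.354 → 0.35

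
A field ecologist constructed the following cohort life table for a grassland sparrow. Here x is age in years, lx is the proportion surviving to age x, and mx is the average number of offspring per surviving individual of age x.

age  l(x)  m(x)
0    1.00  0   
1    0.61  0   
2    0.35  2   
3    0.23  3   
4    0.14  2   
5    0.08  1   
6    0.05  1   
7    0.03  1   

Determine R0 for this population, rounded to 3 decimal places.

lx·mx by age: 0, 0, 0.7, 0.69, 0.28, 0.08, 0.05, 0.03
R0 = Σ lx·mx = 1.83 → 1.830

1.830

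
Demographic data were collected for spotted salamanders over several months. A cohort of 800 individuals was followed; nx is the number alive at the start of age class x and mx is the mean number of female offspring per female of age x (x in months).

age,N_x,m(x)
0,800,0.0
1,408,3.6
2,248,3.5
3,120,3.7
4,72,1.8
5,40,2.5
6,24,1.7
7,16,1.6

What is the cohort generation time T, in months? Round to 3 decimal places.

1.943

lx = nx/n0 = nx/800: 1, 0.51, 0.31, 0.15, 0.09, 0.05, 0.03, 0.02
lx·mx: 0, 1.836, 1.085, 0.555, 0.162, 0.125, 0.051, 0.032 → R0 = 3.846
x·lx·mx: 0, 1.836, 2.17, 1.665, 0.648, 0.625, 0.306, 0.224 → Σ = 7.474
T = 7.474 / 3.846 = 1.943318… → 1.943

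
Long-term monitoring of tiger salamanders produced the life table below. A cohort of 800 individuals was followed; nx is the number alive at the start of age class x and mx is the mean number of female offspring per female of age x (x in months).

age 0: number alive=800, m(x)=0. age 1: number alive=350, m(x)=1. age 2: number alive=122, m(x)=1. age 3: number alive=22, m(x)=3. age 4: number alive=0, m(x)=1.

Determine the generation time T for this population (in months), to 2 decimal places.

1.47

lx = nx/n0 = nx/800: 1, 0.4375, 0.1525, 0.0275, 0
lx·mx: 0, 0.4375, 0.1525, 0.0825, 0 → R0 = 0.6725
x·lx·mx: 0, 0.4375, 0.305, 0.2475, 0 → Σ = 0.99
T = 0.99 / 0.6725 = 1.472119… → 1.47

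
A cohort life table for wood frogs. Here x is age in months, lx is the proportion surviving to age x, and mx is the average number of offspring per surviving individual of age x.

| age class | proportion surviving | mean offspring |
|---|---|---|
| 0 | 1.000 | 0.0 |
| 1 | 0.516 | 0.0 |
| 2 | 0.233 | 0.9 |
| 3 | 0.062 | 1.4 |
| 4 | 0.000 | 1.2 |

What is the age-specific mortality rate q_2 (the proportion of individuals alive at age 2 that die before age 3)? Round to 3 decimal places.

0.734

q_2 = (l_2 − l_3) / l_2 = (0.233 − 0.062) / 0.233
     = 0.171 / 0.233 = 0.733906… → 0.734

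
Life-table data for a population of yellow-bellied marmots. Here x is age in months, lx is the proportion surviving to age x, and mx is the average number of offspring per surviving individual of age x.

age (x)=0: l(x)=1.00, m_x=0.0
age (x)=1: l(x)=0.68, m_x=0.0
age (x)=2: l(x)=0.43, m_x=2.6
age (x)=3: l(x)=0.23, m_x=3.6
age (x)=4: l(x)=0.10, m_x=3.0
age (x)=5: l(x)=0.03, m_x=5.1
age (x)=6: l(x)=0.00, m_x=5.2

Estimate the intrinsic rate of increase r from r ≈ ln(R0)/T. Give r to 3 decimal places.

0.314

R0 = Σ lx·mx = 0 + 0 + 1.118 + 0.828 + 0.3 + 0.153 + 0 = 2.399
Σ x·lx·mx = 6.685; T = 6.685/2.399 = 2.78658…
r ≈ ln(R0)/T = ln(2.399)/2.78658… = 0.31402… → 0.314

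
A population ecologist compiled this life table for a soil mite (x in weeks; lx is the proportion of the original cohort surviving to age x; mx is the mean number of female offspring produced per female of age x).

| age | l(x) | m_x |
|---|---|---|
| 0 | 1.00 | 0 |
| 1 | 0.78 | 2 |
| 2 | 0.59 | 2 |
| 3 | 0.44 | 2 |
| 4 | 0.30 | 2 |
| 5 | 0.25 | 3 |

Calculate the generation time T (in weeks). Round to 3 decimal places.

lx·mx: 0, 1.56, 1.18, 0.88, 0.6, 0.75 → R0 = 4.97
x·lx·mx: 0, 1.56, 2.36, 2.64, 2.4, 3.75 → Σ = 12.71
T = 12.71 / 4.97 = 2.557344… → 2.557

2.557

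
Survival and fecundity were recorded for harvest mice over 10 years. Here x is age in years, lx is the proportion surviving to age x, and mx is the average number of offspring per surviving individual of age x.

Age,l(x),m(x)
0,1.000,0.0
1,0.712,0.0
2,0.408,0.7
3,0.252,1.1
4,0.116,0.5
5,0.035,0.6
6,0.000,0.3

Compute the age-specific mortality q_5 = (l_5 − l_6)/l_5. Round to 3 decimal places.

1.000

q_5 = (l_5 − l_6) / l_5 = (0.035 − 0) / 0.035
     = 0.035 / 0.035 = 1 → 1.000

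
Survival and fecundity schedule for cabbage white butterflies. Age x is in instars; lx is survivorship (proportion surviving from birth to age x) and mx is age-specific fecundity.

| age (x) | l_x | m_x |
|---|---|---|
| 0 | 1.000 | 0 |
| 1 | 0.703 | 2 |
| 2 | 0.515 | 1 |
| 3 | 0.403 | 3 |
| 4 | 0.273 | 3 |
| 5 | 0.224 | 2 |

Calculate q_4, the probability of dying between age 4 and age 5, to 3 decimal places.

0.179

q_4 = (l_4 − l_5) / l_4 = (0.273 − 0.224) / 0.273
     = 0.049 / 0.273 = 0.179487… → 0.179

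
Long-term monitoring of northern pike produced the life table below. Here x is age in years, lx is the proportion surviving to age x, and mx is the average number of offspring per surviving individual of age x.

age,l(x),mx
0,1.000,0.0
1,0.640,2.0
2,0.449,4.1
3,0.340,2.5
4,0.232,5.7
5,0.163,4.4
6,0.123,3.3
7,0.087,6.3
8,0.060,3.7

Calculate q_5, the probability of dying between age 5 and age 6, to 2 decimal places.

q_5 = (l_5 − l_6) / l_5 = (0.163 − 0.123) / 0.163
     = 0.04 / 0.163 = 0.245399… → 0.25

0.25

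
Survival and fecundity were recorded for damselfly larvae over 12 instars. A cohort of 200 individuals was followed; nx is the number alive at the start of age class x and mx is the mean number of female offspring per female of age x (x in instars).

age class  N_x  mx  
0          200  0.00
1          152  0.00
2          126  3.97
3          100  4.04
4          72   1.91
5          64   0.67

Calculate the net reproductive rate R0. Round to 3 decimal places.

lx = nx/n0 = nx/200: 1, 0.76, 0.63, 0.5, 0.36, 0.32
lx·mx by age: 0, 0, 2.5011, 2.02, 0.6876, 0.2144
R0 = Σ lx·mx = 5.4231 → 5.423

5.423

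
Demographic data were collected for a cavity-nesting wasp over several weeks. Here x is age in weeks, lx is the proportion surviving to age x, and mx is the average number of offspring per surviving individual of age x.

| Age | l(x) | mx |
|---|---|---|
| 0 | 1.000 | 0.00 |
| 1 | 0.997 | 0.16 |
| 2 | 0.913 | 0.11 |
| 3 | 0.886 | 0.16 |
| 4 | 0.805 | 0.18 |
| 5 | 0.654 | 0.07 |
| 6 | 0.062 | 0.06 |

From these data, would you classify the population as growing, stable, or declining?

declining

R0 = Σ lx·mx = 0 + 0.15952 + 0.10043 + 0.14176 + 0.1449 + 0.04578 + 0.00372 = 0.59611
R0 < 1, so the population is declining.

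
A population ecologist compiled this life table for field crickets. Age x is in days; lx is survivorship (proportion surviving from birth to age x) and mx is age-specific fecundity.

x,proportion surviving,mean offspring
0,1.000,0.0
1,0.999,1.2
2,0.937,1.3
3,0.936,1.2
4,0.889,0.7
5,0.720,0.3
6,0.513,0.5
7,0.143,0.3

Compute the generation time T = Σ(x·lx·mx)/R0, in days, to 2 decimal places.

lx·mx: 0, 1.1988, 1.2181, 1.1232, 0.6223, 0.216, 0.2565, 0.0429 → R0 = 4.6778
x·lx·mx: 0, 1.1988, 2.4362, 3.3696, 2.4892, 1.08, 1.539, 0.3003 → Σ = 12.4131
T = 12.4131 / 4.6778 = 2.653619… → 2.65

2.65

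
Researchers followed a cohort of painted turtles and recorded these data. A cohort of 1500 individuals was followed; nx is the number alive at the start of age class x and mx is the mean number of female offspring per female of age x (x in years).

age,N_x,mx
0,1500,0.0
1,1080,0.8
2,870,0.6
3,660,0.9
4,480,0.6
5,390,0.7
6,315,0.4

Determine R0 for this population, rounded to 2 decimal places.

1.78

lx = nx/n0 = nx/1500: 1, 0.72, 0.58, 0.44, 0.32, 0.26, 0.21
lx·mx by age: 0, 0.576, 0.348, 0.396, 0.192, 0.182, 0.084
R0 = Σ lx·mx = 1.778 → 1.78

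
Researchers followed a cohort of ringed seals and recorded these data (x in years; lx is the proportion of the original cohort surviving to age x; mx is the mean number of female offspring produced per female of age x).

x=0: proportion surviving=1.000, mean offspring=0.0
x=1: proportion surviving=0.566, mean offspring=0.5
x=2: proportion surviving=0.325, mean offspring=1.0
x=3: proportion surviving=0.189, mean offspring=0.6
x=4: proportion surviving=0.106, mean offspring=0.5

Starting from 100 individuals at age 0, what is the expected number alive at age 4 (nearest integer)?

Expected survivors = N0 · l_4 = 100 × 0.106 = 10.6 → 11

11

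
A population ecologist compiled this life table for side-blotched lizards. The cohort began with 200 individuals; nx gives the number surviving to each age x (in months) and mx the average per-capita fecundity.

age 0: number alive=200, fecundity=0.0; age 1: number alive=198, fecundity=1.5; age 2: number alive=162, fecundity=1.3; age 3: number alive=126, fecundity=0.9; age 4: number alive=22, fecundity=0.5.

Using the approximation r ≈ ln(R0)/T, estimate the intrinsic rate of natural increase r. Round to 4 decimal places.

0.6596

lx = nx/n0 = nx/200: 1, 0.99, 0.81, 0.63, 0.11
R0 = Σ lx·mx = 0 + 1.485 + 1.053 + 0.567 + 0.055 = 3.16
Σ x·lx·mx = 5.512; T = 5.512/3.16 = 1.7443…
r ≈ ln(R0)/T = ln(3.16)/1.7443… = 0.659617… → 0.6596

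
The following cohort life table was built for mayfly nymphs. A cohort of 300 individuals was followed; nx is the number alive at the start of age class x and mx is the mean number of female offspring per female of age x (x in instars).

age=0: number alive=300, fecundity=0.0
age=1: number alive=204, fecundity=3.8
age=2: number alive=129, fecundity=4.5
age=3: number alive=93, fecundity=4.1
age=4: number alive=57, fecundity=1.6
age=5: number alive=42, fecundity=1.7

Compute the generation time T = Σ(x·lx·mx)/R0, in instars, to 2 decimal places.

2.00

lx = nx/n0 = nx/300: 1, 0.68, 0.43, 0.31, 0.19, 0.14
lx·mx: 0, 2.584, 1.935, 1.271, 0.304, 0.238 → R0 = 6.332
x·lx·mx: 0, 2.584, 3.87, 3.813, 1.216, 1.19 → Σ = 12.673
T = 12.673 / 6.332 = 2.001421… → 2.00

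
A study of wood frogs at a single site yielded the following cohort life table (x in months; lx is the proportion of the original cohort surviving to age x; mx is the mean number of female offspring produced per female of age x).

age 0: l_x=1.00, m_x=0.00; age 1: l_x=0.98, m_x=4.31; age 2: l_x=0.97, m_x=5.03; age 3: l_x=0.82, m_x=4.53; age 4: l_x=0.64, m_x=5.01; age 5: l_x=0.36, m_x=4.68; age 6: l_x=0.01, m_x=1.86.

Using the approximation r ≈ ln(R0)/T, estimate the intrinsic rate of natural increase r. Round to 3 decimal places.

R0 = Σ lx·mx = 0 + 4.2238 + 4.8791 + 3.7146 + 3.2064 + 1.6848 + 0.0186 = 17.7273
Σ x·lx·mx = 46.487; T = 46.487/17.7273 = 2.62234…
r ≈ ln(R0)/T = ln(17.7273)/2.62234… = 1.09639… → 1.096

1.096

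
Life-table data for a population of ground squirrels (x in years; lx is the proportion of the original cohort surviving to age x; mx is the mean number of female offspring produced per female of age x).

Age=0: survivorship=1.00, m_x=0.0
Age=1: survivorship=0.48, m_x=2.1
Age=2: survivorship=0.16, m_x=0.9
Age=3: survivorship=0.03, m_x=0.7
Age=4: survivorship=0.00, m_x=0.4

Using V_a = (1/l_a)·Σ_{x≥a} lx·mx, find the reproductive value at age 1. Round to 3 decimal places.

2.444

lx·mx for x ≥ 1: 1.008, 0.144, 0.021, 0 → sum = 1.173
V_1 = 1.173 / l_1 = 1.173 / 0.48 = 2.44375 → 2.444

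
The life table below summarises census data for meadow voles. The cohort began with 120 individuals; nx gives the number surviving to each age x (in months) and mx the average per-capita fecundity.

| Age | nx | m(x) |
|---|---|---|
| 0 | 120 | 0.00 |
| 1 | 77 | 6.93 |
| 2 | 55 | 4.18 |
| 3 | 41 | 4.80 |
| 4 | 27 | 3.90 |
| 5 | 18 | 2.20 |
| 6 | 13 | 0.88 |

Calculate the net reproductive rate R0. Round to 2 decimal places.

lx = nx/n0 = nx/120: 1, 0.64167…, 0.45833…, 0.34167…, 0.225, 0.15, 0.10833…
lx·mx by age: 0, 4.44675…, 1.915833…, 1.64…, 0.8775, 0.33, 0.095333…
R0 = Σ lx·mx = 9.305417… → 9.31

9.31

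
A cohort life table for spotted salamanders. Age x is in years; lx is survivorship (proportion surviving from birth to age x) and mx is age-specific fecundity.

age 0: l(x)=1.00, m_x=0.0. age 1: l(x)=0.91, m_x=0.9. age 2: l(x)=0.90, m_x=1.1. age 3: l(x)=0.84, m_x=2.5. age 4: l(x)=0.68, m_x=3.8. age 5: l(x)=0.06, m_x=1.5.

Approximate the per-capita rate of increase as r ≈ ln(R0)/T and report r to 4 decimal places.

0.6239

R0 = Σ lx·mx = 0 + 0.819 + 0.99 + 2.1 + 2.584 + 0.09 = 6.583
Σ x·lx·mx = 19.885; T = 19.885/6.583 = 3.02066…
r ≈ ln(R0)/T = ln(6.583)/3.02066… = 0.623867… → 0.6239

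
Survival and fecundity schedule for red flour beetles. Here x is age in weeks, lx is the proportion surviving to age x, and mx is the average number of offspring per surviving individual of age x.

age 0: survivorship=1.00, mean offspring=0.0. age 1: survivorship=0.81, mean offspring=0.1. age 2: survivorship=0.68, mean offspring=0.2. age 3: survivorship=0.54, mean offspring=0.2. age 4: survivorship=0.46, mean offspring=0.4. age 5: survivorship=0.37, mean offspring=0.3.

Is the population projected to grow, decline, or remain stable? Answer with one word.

R0 = Σ lx·mx = 0 + 0.081 + 0.136 + 0.108 + 0.184 + 0.111 = 0.62
R0 < 1, so the population is declining.

declining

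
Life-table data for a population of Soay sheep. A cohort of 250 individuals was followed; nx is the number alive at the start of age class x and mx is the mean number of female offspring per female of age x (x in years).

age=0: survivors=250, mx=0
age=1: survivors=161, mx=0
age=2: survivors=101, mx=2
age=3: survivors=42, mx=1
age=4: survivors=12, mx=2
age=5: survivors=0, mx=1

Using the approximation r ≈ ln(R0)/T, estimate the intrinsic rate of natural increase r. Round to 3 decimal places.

lx = nx/n0 = nx/250: 1, 0.644, 0.404, 0.168, 0.048, 0
R0 = Σ lx·mx = 0 + 0 + 0.808 + 0.168 + 0.096 + 0 = 1.072
Σ x·lx·mx = 2.504; T = 2.504/1.072 = 2.33582…
r ≈ ln(R0)/T = ln(1.072)/2.33582… = 0.02977… → 0.030

0.030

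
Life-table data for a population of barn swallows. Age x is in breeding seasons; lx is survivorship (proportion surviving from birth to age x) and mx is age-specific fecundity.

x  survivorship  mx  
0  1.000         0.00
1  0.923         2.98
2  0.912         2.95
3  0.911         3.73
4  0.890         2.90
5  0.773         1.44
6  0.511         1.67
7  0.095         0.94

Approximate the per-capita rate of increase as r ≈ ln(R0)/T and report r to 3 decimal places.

0.877

R0 = Σ lx·mx = 0 + 2.75054 + 2.6904 + 3.39803 + 2.581 + 1.11312 + 0.85337 + 0.0893 = 13.47576
Σ x·lx·mx = 39.96035; T = 39.96035/13.47576 = 2.96535…
r ≈ ln(R0)/T = ln(13.47576)/2.96535… = 0.87709… → 0.877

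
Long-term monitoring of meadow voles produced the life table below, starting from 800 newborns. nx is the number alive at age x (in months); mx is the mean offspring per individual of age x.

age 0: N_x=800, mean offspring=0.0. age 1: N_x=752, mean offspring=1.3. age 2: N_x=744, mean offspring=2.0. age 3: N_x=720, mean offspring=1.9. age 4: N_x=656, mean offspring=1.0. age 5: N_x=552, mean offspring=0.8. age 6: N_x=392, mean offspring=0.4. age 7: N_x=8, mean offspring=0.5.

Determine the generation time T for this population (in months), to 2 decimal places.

lx = nx/n0 = nx/800: 1, 0.94, 0.93, 0.9, 0.82, 0.69, 0.49, 0.01
lx·mx: 0, 1.222, 1.86, 1.71, 0.82, 0.552, 0.196, 0.005 → R0 = 6.365
x·lx·mx: 0, 1.222, 3.72, 5.13, 3.28, 2.76, 1.176, 0.035 → Σ = 17.323
T = 17.323 / 6.365 = 2.721603… → 2.72

2.72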